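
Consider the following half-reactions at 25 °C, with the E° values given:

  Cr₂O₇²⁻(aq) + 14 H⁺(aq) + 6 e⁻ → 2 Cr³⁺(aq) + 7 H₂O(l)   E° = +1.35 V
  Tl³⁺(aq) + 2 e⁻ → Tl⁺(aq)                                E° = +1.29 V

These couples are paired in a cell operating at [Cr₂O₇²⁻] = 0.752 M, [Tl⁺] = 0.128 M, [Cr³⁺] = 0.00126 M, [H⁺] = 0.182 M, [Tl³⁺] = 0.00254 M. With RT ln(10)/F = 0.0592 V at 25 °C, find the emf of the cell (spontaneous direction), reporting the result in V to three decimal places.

+0.064 V

Cr₂O₇²⁻/Cr³⁺ is the cathode (higher E°), Tl³⁺/Tl⁺ the anode: E°cell = +1.35 − (+1.29) = +0.06 V, n = 6.
Overall: Cr₂O₇²⁻(aq) + 14 H⁺(aq) + 3 Tl⁺(aq) → 2 Cr³⁺(aq) + 7 H₂O(l) + 3 Tl³⁺(aq)
Q = [Cr³⁺]^2·[Tl³⁺]^3 / ([Cr₂O₇²⁻]·[H⁺]^14·[Tl⁺]^3); log Q = -0.424.
E = E° − (0.0592/n) log Q = +0.06 − (0.0592/6)(-0.424) = +0.064 V.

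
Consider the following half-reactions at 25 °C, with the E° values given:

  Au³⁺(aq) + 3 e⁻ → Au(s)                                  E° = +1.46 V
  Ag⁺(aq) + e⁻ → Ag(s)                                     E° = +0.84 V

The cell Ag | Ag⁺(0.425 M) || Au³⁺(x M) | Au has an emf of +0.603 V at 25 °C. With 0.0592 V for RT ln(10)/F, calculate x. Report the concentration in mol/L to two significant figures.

0.011 M

Au³⁺/Au is the cathode, Ag⁺/Ag the anode: E°cell = +0.62 V, n = 3.
Overall reaction: Au³⁺(aq) + 3 Ag(s) → Au(s) + 3 Ag⁺(aq); Q = [Ag⁺]^3/[Au³⁺]^1.
From E = E° − (0.0592/n) log Q: log Q = (E° − E)·n/0.0592 = (+0.62 − (+0.603))·3/0.0592 = 0.8615.
So 1·log[Au³⁺] = 3·log(0.425) − log Q = -1.1148 − (0.8615) = -1.9763; [Au³⁺] = 10^(-1.9763) ≈ 0.011 M.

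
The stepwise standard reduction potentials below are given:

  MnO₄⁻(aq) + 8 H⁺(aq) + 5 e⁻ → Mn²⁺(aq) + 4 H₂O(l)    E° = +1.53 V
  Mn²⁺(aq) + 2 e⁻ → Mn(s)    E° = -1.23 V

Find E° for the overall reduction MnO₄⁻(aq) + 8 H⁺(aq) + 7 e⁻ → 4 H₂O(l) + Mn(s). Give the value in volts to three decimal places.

Adding the free-energy changes (−nFE°) of the two steps gives −n₃FE°₃ = −n₁FE°₁ − n₂FE°₂.
E°₃ = (5×+1.53 + 2×-1.23) / 7 = (+5.190) / 7 = +0.741 V.
E° values themselves are not directly additive — weighting by electron count is essential.

+0.741 V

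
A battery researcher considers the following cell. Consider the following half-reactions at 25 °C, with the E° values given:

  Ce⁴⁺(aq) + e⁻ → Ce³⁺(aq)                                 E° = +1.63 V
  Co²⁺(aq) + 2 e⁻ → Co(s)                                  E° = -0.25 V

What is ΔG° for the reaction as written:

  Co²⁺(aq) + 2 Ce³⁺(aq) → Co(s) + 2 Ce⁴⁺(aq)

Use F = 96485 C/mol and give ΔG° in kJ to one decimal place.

+362.8 kJ

As written, Co²⁺/Co is reduced (cathode) and Ce⁴⁺/Ce³⁺ is oxidised (anode), so E°cell = (-0.25) − (+1.63) = -1.88 V.
Balancing electrons gives n = 2.
ΔG° = −nFE° = −(2)(96485)(-1.88) = 362,784 J = +362.8 kJ.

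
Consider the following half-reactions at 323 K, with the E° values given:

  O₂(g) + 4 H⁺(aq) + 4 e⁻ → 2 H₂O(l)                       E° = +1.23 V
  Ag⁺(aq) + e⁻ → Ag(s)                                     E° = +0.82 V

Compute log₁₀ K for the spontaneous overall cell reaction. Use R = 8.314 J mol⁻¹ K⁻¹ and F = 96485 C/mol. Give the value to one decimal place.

Cathode: O₂/H₂O; anode: Ag⁺/Ag. E°cell = (+1.23) − (+0.82) = +0.41 V, with n = 4.
ΔG° = −nFE° = −RT ln K, so ln K = nFE°/(RT) = (4)(96485)(+0.41) / ((8.314)(323)) = 58.924.
log₁₀ K = 58.924 / ln 10 = 25.6.

25.6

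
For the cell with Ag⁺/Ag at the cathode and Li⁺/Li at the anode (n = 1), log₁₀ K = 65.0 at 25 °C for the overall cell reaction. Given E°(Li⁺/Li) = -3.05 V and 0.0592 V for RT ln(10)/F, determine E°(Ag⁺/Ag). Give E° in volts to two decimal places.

+0.80 V

E°cell = (0.0592/n)·log K = (0.0592/1)(65.0) = +3.848 V.
Since Ag⁺/Ag is the cathode and Li⁺/Li the anode, E°cell = E°(Ag⁺/Ag) − E°(Li⁺/Li).
So E°(Ag⁺/Ag) = E°cell + E°(Li⁺/Li) = +3.848 + (-3.05) = +0.80 V.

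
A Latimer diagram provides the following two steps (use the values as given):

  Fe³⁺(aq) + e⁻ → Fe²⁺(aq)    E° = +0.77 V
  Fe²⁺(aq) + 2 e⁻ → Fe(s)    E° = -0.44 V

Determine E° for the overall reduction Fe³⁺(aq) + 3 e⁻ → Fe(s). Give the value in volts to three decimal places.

Adding the free-energy changes (−nFE°) of the two steps gives −n₃FE°₃ = −n₁FE°₁ − n₂FE°₂.
E°₃ = (1×+0.77 + 2×-0.44) / 3 = (-0.110) / 3 = -0.037 V.
E° values themselves are not directly additive — weighting by electron count is essential.

-0.037 V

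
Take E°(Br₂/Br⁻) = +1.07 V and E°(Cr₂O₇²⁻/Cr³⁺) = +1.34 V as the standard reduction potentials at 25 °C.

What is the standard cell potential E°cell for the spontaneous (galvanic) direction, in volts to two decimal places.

The Cr₂O₇²⁻/Cr³⁺ couple has the higher reduction potential, so it is the cathode; Br₂/Br⁻ is oxidised at the anode.
E°cell = E°(cathode) − E°(anode) = (+1.34) − (+1.07) = +0.27 V.

+0.27 V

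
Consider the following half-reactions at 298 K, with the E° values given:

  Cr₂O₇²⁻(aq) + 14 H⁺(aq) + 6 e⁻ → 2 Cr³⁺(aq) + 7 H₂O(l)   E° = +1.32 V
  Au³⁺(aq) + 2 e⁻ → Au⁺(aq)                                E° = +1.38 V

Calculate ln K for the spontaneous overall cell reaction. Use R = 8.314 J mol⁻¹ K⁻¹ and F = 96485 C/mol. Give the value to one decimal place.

14.0

Cathode: Au³⁺/Au⁺; anode: Cr₂O₇²⁻/Cr³⁺. E°cell = (+1.38) − (+1.32) = +0.06 V, with n = 6.
ΔG° = −nFE° = −RT ln K, so ln K = nFE°/(RT) = (6)(96485)(+0.06) / ((8.314)(298)) = 14.020.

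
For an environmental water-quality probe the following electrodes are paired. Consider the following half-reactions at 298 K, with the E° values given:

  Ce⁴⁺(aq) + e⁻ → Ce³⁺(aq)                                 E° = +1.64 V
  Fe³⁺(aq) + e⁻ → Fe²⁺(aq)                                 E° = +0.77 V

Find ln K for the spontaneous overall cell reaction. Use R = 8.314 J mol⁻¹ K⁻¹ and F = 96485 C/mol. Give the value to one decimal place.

33.9

Cathode: Ce⁴⁺/Ce³⁺; anode: Fe³⁺/Fe²⁺. E°cell = (+1.64) − (+0.77) = +0.87 V, with n = 1.
ΔG° = −nFE° = −RT ln K, so ln K = nFE°/(RT) = (1)(96485)(+0.87) / ((8.314)(298)) = 33.881.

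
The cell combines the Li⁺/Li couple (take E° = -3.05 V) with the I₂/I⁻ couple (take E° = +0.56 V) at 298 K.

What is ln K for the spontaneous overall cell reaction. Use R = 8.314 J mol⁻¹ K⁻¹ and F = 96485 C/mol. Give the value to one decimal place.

281.2

Cathode: I₂/I⁻; anode: Li⁺/Li. E°cell = (+0.56) − (-3.05) = +3.61 V, with n = 2.
ΔG° = −nFE° = −RT ln K, so ln K = nFE°/(RT) = (2)(96485)(+3.61) / ((8.314)(298)) = 281.171.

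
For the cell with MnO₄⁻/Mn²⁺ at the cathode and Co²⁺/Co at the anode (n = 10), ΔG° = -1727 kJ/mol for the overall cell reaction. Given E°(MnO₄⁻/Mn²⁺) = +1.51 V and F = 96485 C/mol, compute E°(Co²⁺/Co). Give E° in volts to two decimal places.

-0.28 V

E°cell = −ΔG°/(nF) = −(-1727×10³)/((10)(96485)) = +1.790 V.
Since MnO₄⁻/Mn²⁺ is the cathode and Co²⁺/Co the anode, E°cell = E°(MnO₄⁻/Mn²⁺) − E°(Co²⁺/Co).
So E°(Co²⁺/Co) = E°(MnO₄⁻/Mn²⁺) − E°cell = (+1.51) − (+1.790) = -0.28 V.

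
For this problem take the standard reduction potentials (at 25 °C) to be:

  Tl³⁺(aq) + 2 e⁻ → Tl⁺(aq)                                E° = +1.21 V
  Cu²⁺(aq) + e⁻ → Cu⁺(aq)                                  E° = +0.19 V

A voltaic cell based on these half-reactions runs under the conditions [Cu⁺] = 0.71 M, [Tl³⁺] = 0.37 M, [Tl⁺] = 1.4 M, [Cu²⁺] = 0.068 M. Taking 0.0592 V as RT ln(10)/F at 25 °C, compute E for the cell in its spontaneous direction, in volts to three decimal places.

Tl³⁺/Tl⁺ is the cathode (higher E°), Cu²⁺/Cu⁺ the anode: E°cell = +1.21 − (+0.19) = +1.02 V, n = 2.
Overall: Tl³⁺(aq) + 2 Cu⁺(aq) → Tl⁺(aq) + 2 Cu²⁺(aq)
Q = [Tl⁺]·[Cu²⁺]^2 / ([Tl³⁺]·[Cu⁺]^2); log Q = -1.460.
E = E° − (0.0592/n) log Q = +1.02 − (0.0592/2)(-1.460) = +1.063 V.

+1.063 V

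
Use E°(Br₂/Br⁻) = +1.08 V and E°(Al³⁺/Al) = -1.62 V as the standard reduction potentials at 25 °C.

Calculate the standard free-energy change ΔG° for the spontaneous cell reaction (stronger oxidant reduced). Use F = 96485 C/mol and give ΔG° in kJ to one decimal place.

-1563.1 kJ

Br₂/Br⁻ (E° = +1.08 V) is the cathode; Al³⁺/Al (E° = -1.62 V) is the anode, so E°cell = +2.70 V.
Balancing electrons gives n = 6 (lcm of 2 and 3).
ΔG° = −nFE° = −(6)(96485)(+2.70) = -1,563,057 J = -1563.1 kJ.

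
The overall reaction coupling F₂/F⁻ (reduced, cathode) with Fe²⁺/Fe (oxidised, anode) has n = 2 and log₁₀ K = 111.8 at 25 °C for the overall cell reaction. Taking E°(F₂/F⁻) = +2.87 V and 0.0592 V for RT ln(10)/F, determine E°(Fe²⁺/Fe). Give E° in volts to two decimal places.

E°cell = (0.0592/n)·log K = (0.0592/2)(111.8) = +3.309 V.
Since F₂/F⁻ is the cathode and Fe²⁺/Fe the anode, E°cell = E°(F₂/F⁻) − E°(Fe²⁺/Fe).
So E°(Fe²⁺/Fe) = E°(F₂/F⁻) − E°cell = (+2.87) − (+3.309) = -0.44 V.

-0.44 V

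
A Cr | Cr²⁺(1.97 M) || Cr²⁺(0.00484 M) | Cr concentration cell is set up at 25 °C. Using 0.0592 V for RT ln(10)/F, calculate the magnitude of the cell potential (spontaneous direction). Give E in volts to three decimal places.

+0.077 V

For a concentration cell E°cell = 0. The 1.97 M side is the cathode (reduction is favoured where [Cr²⁺] is higher).
With n = 2, E = −(0.0592/2) log([Cr²⁺]ₐₙ/[Cr²⁺]꜀ₐₜ) = −(0.0592/2) log(0.00484/1.97) = −(0.0592/2)(-2.610) = +0.077 V.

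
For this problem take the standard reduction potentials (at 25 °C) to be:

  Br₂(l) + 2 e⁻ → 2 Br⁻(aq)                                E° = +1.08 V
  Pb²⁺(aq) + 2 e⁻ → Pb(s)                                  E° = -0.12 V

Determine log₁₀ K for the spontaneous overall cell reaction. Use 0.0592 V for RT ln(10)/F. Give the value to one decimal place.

Cathode: Br₂/Br⁻; anode: Pb²⁺/Pb. E°cell = +1.20 V, n = 2.
log K = nE°cell / 0.0592 = (2)(+1.20) / 0.0592 = 40.5.

40.5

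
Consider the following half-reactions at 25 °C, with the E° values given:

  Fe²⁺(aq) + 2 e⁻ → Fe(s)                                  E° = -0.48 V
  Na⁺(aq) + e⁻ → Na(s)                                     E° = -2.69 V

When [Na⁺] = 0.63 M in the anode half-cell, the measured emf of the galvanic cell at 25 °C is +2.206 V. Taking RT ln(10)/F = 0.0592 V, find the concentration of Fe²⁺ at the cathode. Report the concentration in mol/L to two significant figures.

Fe²⁺/Fe is the cathode, Na⁺/Na the anode: E°cell = +2.21 V, n = 2.
Overall reaction: Fe²⁺(aq) + 2 Na(s) → Fe(s) + 2 Na⁺(aq); Q = [Na⁺]^2/[Fe²⁺]^1.
From E = E° − (0.0592/n) log Q: log Q = (E° − E)·n/0.0592 = (+2.21 − (+2.206))·2/0.0592 = 0.1351.
So 1·log[Fe²⁺] = 2·log(0.63) − log Q = -0.4013 − (0.1351) = -0.5364; [Fe²⁺] = 10^(-0.5364) ≈ 0.29 M.

0.29 M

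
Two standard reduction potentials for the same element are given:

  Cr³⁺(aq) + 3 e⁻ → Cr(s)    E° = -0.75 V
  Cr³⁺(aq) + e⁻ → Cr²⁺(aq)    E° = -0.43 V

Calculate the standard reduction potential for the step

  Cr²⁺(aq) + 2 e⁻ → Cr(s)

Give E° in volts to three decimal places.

Sequential free energies add, so n₃E°₃ = n₁E°₁ + n₂E°₂.
With n₃ = 3, and the known step contributing 1×(-0.43) V, the unknown satisfies 2·E° = 3×(-0.75) − 1×(-0.43) = -1.820.
E° = -1.820 / 2 = -0.910 V.

-0.910 V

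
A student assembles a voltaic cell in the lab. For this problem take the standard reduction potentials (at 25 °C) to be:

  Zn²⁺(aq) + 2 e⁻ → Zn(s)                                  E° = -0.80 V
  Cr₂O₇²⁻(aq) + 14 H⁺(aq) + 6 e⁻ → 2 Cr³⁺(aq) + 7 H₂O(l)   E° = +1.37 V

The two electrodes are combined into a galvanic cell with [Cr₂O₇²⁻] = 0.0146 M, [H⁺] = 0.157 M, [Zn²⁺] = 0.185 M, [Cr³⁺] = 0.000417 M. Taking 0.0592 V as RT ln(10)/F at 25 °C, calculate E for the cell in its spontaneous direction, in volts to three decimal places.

Cr₂O₇²⁻/Cr³⁺ is the cathode (higher E°), Zn²⁺/Zn the anode: E°cell = +1.37 − (-0.80) = +2.17 V, n = 6.
Overall: Cr₂O₇²⁻(aq) + 14 H⁺(aq) + 3 Zn(s) → 2 Cr³⁺(aq) + 7 H₂O(l) + 3 Zn²⁺(aq)
Q = [Cr³⁺]^2·[Zn²⁺]^3 / ([Cr₂O₇²⁻]·[H⁺]^14); log Q = 4.135.
E = E° − (0.0592/n) log Q = +2.17 − (0.0592/6)(4.135) = +2.129 V.

+2.129 V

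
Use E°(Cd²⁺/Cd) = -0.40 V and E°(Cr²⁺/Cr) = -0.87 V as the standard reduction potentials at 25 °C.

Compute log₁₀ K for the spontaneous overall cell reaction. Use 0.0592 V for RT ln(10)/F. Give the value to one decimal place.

Cathode: Cd²⁺/Cd; anode: Cr²⁺/Cr. E°cell = +0.47 V, n = 2.
log K = nE°cell / 0.0592 = (2)(+0.47) / 0.0592 = 15.9.

15.9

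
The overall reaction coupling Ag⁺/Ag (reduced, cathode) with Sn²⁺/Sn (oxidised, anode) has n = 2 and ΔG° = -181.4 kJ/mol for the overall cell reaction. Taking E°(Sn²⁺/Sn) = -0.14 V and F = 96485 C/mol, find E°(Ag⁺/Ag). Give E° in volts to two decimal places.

E°cell = −ΔG°/(nF) = −(-181.4×10³)/((2)(96485)) = +0.940 V.
Since Ag⁺/Ag is the cathode and Sn²⁺/Sn the anode, E°cell = E°(Ag⁺/Ag) − E°(Sn²⁺/Sn).
So E°(Ag⁺/Ag) = E°cell + E°(Sn²⁺/Sn) = +0.940 + (-0.14) = +0.80 V.

+0.80 V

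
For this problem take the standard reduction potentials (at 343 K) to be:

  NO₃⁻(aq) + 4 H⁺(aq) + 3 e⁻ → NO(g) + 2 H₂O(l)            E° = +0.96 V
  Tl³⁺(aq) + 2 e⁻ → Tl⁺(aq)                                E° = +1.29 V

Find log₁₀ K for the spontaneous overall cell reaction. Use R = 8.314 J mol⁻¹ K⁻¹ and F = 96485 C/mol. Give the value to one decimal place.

29.1

Cathode: Tl³⁺/Tl⁺; anode: NO₃⁻/NO. E°cell = (+1.29) − (+0.96) = +0.33 V, with n = 6.
ΔG° = −nFE° = −RT ln K, so ln K = nFE°/(RT) = (6)(96485)(+0.33) / ((8.314)(343)) = 66.992.
log₁₀ K = 66.992 / ln 10 = 29.1.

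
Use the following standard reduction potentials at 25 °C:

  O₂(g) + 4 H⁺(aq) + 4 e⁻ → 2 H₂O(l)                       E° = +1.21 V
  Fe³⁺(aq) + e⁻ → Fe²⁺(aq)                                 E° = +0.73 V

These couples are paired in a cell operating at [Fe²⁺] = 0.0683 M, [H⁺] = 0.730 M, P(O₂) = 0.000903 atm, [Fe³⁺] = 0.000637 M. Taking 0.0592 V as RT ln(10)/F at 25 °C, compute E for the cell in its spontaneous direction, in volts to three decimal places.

+0.547 V

O₂/H₂O is the cathode (higher E°), Fe³⁺/Fe²⁺ the anode: E°cell = +1.21 − (+0.73) = +0.48 V, n = 4.
Overall: O₂(g) + 4 H⁺(aq) + 4 Fe²⁺(aq) → 2 H₂O(l) + 4 Fe³⁺(aq)
Q = [Fe³⁺]^4 / (P(O₂)·[H⁺]^4·[Fe²⁺]^4); log Q = -4.530.
E = E° − (0.0592/n) log Q = +0.48 − (0.0592/4)(-4.530) = +0.547 V.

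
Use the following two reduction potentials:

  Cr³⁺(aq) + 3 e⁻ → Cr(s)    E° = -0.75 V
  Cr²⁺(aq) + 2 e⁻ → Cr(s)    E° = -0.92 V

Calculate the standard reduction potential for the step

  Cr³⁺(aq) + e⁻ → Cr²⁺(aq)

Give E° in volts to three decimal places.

Sequential free energies add, so n₃E°₃ = n₁E°₁ + n₂E°₂.
With n₃ = 3, and the known step contributing 2×(-0.92) V, the unknown satisfies 1·E° = 3×(-0.75) − 2×(-0.92) = -0.410.
E° = -0.410 / 1 = -0.410 V.

-0.410 V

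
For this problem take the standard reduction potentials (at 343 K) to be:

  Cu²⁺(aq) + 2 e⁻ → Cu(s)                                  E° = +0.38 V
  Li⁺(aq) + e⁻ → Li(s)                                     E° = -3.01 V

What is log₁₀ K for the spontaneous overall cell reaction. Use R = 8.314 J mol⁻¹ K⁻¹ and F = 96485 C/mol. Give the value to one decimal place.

99.6

Cathode: Cu²⁺/Cu; anode: Li⁺/Li. E°cell = (+0.38) − (-3.01) = +3.39 V, with n = 2.
ΔG° = −nFE° = −RT ln K, so ln K = nFE°/(RT) = (2)(96485)(+3.39) / ((8.314)(343)) = 229.396.
log₁₀ K = 229.396 / ln 10 = 99.6.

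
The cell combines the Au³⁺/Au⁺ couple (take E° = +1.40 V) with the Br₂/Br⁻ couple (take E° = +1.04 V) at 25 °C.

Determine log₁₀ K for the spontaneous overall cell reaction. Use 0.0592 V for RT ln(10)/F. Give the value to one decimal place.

Cathode: Au³⁺/Au⁺; anode: Br₂/Br⁻. E°cell = +0.36 V, n = 2.
log K = nE°cell / 0.0592 = (2)(+0.36) / 0.0592 = 12.2.

12.2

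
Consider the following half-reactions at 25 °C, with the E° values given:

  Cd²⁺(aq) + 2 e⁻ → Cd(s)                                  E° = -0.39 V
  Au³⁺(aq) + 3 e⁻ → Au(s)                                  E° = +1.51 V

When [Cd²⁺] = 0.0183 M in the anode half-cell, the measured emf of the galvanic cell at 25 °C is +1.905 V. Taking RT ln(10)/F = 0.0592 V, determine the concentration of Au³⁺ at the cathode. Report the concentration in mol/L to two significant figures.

Au³⁺/Au is the cathode, Cd²⁺/Cd the anode: E°cell = +1.90 V, n = 6.
Overall reaction: 2 Au³⁺(aq) + 3 Cd(s) → 2 Au(s) + 3 Cd²⁺(aq); Q = [Cd²⁺]^3/[Au³⁺]^2.
From E = E° − (0.0592/n) log Q: log Q = (E° − E)·n/0.0592 = (+1.90 − (+1.905))·6/0.0592 = -0.5068.
So 2·log[Au³⁺] = 3·log(0.0183) − log Q = -5.2126 − (-0.5068) = -4.7058; log[Au³⁺] = -4.7058 / 2 = -2.3529; [Au³⁺] = 10^(-2.3529) ≈ 0.0044 M.

0.0044 M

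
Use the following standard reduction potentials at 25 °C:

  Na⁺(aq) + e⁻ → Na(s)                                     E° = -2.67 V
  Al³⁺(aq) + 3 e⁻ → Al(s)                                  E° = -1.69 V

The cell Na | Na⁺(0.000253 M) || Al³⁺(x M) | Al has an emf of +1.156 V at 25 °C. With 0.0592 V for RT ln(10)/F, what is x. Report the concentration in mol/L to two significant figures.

Al³⁺/Al is the cathode, Na⁺/Na the anode: E°cell = +0.98 V, n = 3.
Overall reaction: Al³⁺(aq) + 3 Na(s) → Al(s) + 3 Na⁺(aq); Q = [Na⁺]^3/[Al³⁺]^1.
From E = E° − (0.0592/n) log Q: log Q = (E° − E)·n/0.0592 = (+0.98 − (+1.156))·3/0.0592 = -8.9189.
So 1·log[Al³⁺] = 3·log(0.000253) − log Q = -10.7906 − (-8.9189) = -1.8717; [Al³⁺] = 10^(-1.8717) ≈ 0.013 M.

0.013 M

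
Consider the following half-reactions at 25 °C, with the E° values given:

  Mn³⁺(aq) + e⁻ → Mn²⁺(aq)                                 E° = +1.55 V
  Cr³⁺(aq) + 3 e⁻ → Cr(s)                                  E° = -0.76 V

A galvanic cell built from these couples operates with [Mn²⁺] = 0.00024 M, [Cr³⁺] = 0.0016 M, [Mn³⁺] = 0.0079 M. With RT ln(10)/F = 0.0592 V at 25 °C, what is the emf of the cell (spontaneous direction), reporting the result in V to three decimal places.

+2.455 V

Mn³⁺/Mn²⁺ is the cathode (higher E°), Cr³⁺/Cr the anode: E°cell = +1.55 − (-0.76) = +2.31 V, n = 3.
Overall: 3 Mn³⁺(aq) + Cr(s) → 3 Mn²⁺(aq) + Cr³⁺(aq)
Q = [Mn²⁺]^3·[Cr³⁺] / ([Mn³⁺]^3); log Q = -7.348.
E = E° − (0.0592/n) log Q = +2.31 − (0.0592/3)(-7.348) = +2.455 V.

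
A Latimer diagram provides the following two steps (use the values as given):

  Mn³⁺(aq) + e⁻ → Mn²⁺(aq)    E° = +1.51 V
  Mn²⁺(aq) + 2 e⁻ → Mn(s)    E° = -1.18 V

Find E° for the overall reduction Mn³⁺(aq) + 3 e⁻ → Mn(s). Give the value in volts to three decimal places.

Adding the free-energy changes (−nFE°) of the two steps gives −n₃FE°₃ = −n₁FE°₁ − n₂FE°₂.
E°₃ = (1×+1.51 + 2×-1.18) / 3 = (-0.850) / 3 = -0.283 V.

-0.283 V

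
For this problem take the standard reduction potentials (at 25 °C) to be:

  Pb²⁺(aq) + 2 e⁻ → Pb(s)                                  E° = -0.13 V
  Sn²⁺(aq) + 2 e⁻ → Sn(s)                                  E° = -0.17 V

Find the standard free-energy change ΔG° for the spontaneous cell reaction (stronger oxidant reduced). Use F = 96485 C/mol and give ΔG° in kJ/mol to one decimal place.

Pb²⁺/Pb (E° = -0.13 V) is the cathode; Sn²⁺/Sn (E° = -0.17 V) is the anode, so E°cell = +0.04 V.
Balancing electrons gives n = 2 (lcm of 2 and 2).
ΔG° = −nFE° = −(2)(96485)(+0.04) = -7,719 J = -7.7 kJ/mol.

-7.7 kJ/mol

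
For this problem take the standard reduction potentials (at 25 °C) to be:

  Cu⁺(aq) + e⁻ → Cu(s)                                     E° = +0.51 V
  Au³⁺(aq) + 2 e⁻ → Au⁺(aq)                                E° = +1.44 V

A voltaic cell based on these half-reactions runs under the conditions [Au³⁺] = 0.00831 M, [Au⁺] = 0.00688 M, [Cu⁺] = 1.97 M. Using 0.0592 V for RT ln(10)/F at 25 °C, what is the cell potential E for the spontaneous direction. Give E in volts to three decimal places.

+0.915 V

Au³⁺/Au⁺ is the cathode (higher E°), Cu⁺/Cu the anode: E°cell = +1.44 − (+0.51) = +0.93 V, n = 2.
Overall: Au³⁺(aq) + 2 Cu(s) → Au⁺(aq) + 2 Cu⁺(aq)
Q = [Au⁺]·[Cu⁺]^2 / ([Au³⁺]); log Q = 0.507.
E = E° − (0.0592/n) log Q = +0.93 − (0.0592/2)(0.507) = +0.915 V.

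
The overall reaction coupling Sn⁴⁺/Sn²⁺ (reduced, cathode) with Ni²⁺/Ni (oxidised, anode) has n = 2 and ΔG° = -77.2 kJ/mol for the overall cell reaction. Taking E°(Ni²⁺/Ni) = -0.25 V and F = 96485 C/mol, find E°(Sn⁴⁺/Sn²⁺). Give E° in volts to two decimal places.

+0.15 V

E°cell = −ΔG°/(nF) = −(-77.2×10³)/((2)(96485)) = +0.400 V.
Since Sn⁴⁺/Sn²⁺ is the cathode and Ni²⁺/Ni the anode, E°cell = E°(Sn⁴⁺/Sn²⁺) − E°(Ni²⁺/Ni).
So E°(Sn⁴⁺/Sn²⁺) = E°cell + E°(Ni²⁺/Ni) = +0.400 + (-0.25) = +0.15 V.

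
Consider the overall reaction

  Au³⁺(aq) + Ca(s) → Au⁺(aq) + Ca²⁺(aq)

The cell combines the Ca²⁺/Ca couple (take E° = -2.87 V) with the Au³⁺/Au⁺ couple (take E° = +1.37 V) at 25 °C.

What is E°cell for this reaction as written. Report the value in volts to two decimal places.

+4.24 V

The Au³⁺/Au⁺ couple has the higher reduction potential, so it is the cathode; Ca²⁺/Ca is oxidised at the anode.
E°cell = E°(cathode) − E°(anode) = (+1.37) − (-2.87) = +4.24 V.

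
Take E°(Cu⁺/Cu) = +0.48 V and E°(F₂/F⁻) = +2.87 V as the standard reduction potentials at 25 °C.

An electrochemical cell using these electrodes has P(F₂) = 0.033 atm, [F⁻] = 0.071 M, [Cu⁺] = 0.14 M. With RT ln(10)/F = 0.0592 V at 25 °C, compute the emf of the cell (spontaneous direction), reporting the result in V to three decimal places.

F₂/F⁻ is the cathode (higher E°), Cu⁺/Cu the anode: E°cell = +2.87 − (+0.48) = +2.39 V, n = 2.
Overall: F₂(g) + 2 Cu(s) → 2 F⁻(aq) + 2 Cu⁺(aq)
Q = [F⁻]^2·[Cu⁺]^2 / (P(F₂)); log Q = -2.524.
E = E° − (0.0592/n) log Q = +2.39 − (0.0592/2)(-2.524) = +2.465 V.

+2.465 V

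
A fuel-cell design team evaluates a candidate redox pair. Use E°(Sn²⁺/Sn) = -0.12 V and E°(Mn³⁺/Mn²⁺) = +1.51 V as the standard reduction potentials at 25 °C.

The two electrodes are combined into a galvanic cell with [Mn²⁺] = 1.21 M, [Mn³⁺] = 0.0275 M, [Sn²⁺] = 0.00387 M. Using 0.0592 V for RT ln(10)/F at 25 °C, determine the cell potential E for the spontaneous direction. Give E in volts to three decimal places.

+1.604 V

Mn³⁺/Mn²⁺ is the cathode (higher E°), Sn²⁺/Sn the anode: E°cell = +1.51 − (-0.12) = +1.63 V, n = 2.
Overall: 2 Mn³⁺(aq) + Sn(s) → 2 Mn²⁺(aq) + Sn²⁺(aq)
Q = [Mn²⁺]^2·[Sn²⁺] / ([Mn³⁺]^2); log Q = 0.875.
E = E° − (0.0592/n) log Q = +1.63 − (0.0592/2)(0.875) = +1.604 V.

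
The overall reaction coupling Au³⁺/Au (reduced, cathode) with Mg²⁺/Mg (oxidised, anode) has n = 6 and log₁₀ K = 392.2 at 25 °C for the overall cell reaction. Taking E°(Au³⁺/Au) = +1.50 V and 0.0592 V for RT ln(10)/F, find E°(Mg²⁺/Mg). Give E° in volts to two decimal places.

-2.37 V

E°cell = (0.0592/n)·log K = (0.0592/6)(392.2) = +3.870 V.
Since Au³⁺/Au is the cathode and Mg²⁺/Mg the anode, E°cell = E°(Au³⁺/Au) − E°(Mg²⁺/Mg).
So E°(Mg²⁺/Mg) = E°(Au³⁺/Au) − E°cell = (+1.50) − (+3.870) = -2.37 V.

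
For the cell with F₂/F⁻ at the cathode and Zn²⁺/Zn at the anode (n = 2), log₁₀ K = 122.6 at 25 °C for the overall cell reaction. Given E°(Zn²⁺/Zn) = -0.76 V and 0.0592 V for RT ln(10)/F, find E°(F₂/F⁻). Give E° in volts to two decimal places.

+2.87 V

E°cell = (0.0592/n)·log K = (0.0592/2)(122.6) = +3.629 V.
Since F₂/F⁻ is the cathode and Zn²⁺/Zn the anode, E°cell = E°(F₂/F⁻) − E°(Zn²⁺/Zn).
So E°(F₂/F⁻) = E°cell + E°(Zn²⁺/Zn) = +3.629 + (-0.76) = +2.87 V.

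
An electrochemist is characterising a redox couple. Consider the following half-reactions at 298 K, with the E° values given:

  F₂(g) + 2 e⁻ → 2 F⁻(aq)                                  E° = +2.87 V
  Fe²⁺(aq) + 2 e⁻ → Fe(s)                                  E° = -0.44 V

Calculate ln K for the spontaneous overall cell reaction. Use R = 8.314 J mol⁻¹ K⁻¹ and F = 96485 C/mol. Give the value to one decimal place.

257.8

Cathode: F₂/F⁻; anode: Fe²⁺/Fe. E°cell = (+2.87) − (-0.44) = +3.31 V, with n = 2.
ΔG° = −nFE° = −RT ln K, so ln K = nFE°/(RT) = (2)(96485)(+3.31) / ((8.314)(298)) = 257.805.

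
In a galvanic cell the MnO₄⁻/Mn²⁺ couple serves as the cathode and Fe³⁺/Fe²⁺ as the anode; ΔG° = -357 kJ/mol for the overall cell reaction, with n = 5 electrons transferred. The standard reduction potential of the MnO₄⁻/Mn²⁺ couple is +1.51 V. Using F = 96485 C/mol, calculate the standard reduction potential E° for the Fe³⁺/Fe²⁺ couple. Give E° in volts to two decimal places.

+0.77 V

E°cell = −ΔG°/(nF) = −(-357×10³)/((5)(96485)) = +0.740 V.
Since MnO₄⁻/Mn²⁺ is the cathode and Fe³⁺/Fe²⁺ the anode, E°cell = E°(MnO₄⁻/Mn²⁺) − E°(Fe³⁺/Fe²⁺).
So E°(Fe³⁺/Fe²⁺) = E°(MnO₄⁻/Mn²⁺) − E°cell = (+1.51) − (+0.740) = +0.77 V.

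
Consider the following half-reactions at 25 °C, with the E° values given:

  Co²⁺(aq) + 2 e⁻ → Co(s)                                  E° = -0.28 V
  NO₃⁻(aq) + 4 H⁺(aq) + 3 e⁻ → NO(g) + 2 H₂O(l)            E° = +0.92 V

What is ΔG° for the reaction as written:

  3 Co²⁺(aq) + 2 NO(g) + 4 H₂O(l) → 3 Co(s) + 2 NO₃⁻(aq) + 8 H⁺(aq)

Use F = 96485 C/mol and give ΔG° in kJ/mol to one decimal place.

+694.7 kJ/mol

As written, Co²⁺/Co is reduced (cathode) and NO₃⁻/NO is oxidised (anode), so E°cell = (-0.28) − (+0.92) = -1.20 V.
Balancing electrons gives n = 6.
ΔG° = −nFE° = −(6)(96485)(-1.20) = 694,692 J = +694.7 kJ/mol.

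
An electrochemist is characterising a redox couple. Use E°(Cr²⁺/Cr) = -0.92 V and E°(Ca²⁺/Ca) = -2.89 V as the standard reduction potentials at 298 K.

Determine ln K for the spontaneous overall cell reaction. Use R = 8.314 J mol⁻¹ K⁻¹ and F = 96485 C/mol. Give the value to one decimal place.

Cathode: Cr²⁺/Cr; anode: Ca²⁺/Ca. E°cell = (-0.92) − (-2.89) = +1.97 V, with n = 2.
ΔG° = −nFE° = −RT ln K, so ln K = nFE°/(RT) = (2)(96485)(+1.97) / ((8.314)(298)) = 153.437.

153.4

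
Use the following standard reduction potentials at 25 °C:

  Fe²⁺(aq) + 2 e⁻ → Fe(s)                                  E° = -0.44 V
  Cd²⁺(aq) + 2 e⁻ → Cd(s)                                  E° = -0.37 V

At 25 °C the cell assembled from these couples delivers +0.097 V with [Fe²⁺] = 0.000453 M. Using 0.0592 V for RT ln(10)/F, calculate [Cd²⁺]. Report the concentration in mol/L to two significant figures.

Cd²⁺/Cd is the cathode, Fe²⁺/Fe the anode: E°cell = +0.07 V, n = 2.
Overall reaction: Cd²⁺(aq) + Fe(s) → Cd(s) + Fe²⁺(aq); Q = [Fe²⁺]^1/[Cd²⁺]^1.
From E = E° − (0.0592/n) log Q: log Q = (E° − E)·n/0.0592 = (+0.07 − (+0.097))·2/0.0592 = -0.9122.
So 1·log[Cd²⁺] = 1·log(0.000453) − log Q = -3.3439 − (-0.9122) = -2.4317; [Cd²⁺] = 10^(-2.4317) ≈ 0.0037 M.

0.0037 M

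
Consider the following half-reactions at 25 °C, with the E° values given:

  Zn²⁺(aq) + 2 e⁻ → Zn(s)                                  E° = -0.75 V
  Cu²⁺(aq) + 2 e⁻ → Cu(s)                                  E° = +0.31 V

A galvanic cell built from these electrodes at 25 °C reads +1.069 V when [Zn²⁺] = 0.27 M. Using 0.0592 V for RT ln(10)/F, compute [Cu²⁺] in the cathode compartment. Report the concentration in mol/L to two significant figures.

Cu²⁺/Cu is the cathode, Zn²⁺/Zn the anode: E°cell = +1.06 V, n = 2.
Overall reaction: Cu²⁺(aq) + Zn(s) → Cu(s) + Zn²⁺(aq); Q = [Zn²⁺]^1/[Cu²⁺]^1.
From E = E° − (0.0592/n) log Q: log Q = (E° − E)·n/0.0592 = (+1.06 − (+1.069))·2/0.0592 = -0.3041.
So 1·log[Cu²⁺] = 1·log(0.27) − log Q = -0.5686 − (-0.3041) = -0.2645; [Cu²⁺] = 10^(-0.2645) ≈ 0.54 M.

0.54 M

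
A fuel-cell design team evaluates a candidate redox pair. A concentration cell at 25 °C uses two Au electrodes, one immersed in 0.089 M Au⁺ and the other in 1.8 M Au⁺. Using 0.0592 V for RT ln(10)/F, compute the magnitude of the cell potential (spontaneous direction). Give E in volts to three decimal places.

For a concentration cell E°cell = 0. The 1.8 M side is the cathode (reduction is favoured where [Au⁺] is higher).
With n = 1, E = −(0.0592/1) log([Au⁺]ₐₙ/[Au⁺]꜀ₐₜ) = −(0.0592/1) log(0.089/1.8) = −(0.0592/1)(-1.306) = +0.077 V.

+0.077 V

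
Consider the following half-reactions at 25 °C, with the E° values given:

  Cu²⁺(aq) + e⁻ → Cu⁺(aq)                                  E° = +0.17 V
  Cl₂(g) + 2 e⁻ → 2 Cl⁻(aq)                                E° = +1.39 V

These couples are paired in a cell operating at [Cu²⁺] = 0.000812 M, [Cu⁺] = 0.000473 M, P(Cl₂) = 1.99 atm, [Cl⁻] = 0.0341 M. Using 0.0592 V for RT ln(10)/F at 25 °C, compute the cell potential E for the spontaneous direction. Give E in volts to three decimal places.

+1.302 V

Cl₂/Cl⁻ is the cathode (higher E°), Cu²⁺/Cu⁺ the anode: E°cell = +1.39 − (+0.17) = +1.22 V, n = 2.
Overall: Cl₂(g) + 2 Cu⁺(aq) → 2 Cl⁻(aq) + 2 Cu²⁺(aq)
Q = [Cl⁻]^2·[Cu²⁺]^2 / (P(Cl₂)·[Cu⁺]^2); log Q = -2.764.
E = E° − (0.0592/n) log Q = +1.22 − (0.0592/2)(-2.764) = +1.302 V.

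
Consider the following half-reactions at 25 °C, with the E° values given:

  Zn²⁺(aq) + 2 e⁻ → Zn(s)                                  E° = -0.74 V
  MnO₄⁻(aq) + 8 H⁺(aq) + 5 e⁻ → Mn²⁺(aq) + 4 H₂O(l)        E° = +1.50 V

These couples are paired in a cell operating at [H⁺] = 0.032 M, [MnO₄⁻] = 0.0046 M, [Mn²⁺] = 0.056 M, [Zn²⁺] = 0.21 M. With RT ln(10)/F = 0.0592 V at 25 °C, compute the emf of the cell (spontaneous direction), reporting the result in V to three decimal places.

MnO₄⁻/Mn²⁺ is the cathode (higher E°), Zn²⁺/Zn the anode: E°cell = +1.50 − (-0.74) = +2.24 V, n = 10.
Overall: 2 MnO₄⁻(aq) + 16 H⁺(aq) + 5 Zn(s) → 2 Mn²⁺(aq) + 8 H₂O(l) + 5 Zn²⁺(aq)
Q = [Mn²⁺]^2·[Zn²⁺]^5 / ([MnO₄⁻]^2·[H⁺]^16); log Q = 22.700.
E = E° − (0.0592/n) log Q = +2.24 − (0.0592/10)(22.700) = +2.106 V.

+2.106 V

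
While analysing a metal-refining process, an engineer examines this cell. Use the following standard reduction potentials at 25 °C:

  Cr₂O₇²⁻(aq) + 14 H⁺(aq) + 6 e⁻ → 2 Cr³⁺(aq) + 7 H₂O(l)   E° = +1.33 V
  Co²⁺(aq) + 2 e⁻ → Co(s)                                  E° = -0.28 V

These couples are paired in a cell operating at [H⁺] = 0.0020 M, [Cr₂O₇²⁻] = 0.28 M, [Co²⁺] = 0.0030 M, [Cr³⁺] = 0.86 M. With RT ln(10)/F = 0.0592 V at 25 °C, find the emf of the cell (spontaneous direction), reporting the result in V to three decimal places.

+1.308 V

Cr₂O₇²⁻/Cr³⁺ is the cathode (higher E°), Co²⁺/Co the anode: E°cell = +1.33 − (-0.28) = +1.61 V, n = 6.
Overall: Cr₂O₇²⁻(aq) + 14 H⁺(aq) + 3 Co(s) → 2 Cr³⁺(aq) + 7 H₂O(l) + 3 Co²⁺(aq)
Q = [Cr³⁺]^2·[Co²⁺]^3 / ([Cr₂O₇²⁻]·[H⁺]^14); log Q = 30.639.
E = E° − (0.0592/n) log Q = +1.61 − (0.0592/6)(30.639) = +1.308 V.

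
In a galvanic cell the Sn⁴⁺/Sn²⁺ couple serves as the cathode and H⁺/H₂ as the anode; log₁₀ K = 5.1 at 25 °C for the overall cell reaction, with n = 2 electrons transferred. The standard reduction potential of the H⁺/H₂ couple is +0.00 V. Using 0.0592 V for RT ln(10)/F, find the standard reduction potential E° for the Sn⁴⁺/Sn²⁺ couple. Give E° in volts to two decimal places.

+0.15 V

E°cell = (0.0592/n)·log K = (0.0592/2)(5.1) = +0.151 V.
Since Sn⁴⁺/Sn²⁺ is the cathode and H⁺/H₂ the anode, E°cell = E°(Sn⁴⁺/Sn²⁺) − E°(H⁺/H₂).
So E°(Sn⁴⁺/Sn²⁺) = E°cell + E°(H⁺/H₂) = +0.151 + (+0.00) = +0.15 V.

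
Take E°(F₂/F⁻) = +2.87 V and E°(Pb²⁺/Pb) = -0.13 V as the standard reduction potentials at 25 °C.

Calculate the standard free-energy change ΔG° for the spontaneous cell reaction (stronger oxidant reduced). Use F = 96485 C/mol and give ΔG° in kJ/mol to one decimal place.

-578.9 kJ/mol

F₂/F⁻ (E° = +2.87 V) is the cathode; Pb²⁺/Pb (E° = -0.13 V) is the anode, so E°cell = +3.00 V.
Balancing electrons gives n = 2 (lcm of 2 and 2).
ΔG° = −nFE° = −(2)(96485)(+3.00) = -578,910 J = -578.9 kJ/mol.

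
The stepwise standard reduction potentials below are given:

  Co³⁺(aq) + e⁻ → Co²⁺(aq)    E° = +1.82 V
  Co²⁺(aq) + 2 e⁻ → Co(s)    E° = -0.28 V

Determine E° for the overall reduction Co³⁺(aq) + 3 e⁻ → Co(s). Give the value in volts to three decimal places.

Standard free energies of sequential steps add: ΔG°₃ = ΔG°₁ + ΔG°₂, so n₃E°₃ = n₁E°₁ + n₂E°₂.
E°₃ = (1×+1.82 + 2×-0.28) / 3 = (+1.260) / 3 = +0.420 V.

+0.420 V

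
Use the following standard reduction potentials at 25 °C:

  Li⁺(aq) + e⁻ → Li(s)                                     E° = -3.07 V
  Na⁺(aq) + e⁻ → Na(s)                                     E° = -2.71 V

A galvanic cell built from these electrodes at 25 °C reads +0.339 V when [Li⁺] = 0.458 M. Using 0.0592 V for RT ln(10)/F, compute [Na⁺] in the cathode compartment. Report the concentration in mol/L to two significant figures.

Na⁺/Na is the cathode, Li⁺/Li the anode: E°cell = +0.36 V, n = 1.
Overall reaction: Na⁺(aq) + Li(s) → Na(s) + Li⁺(aq); Q = [Li⁺]^1/[Na⁺]^1.
From E = E° − (0.0592/n) log Q: log Q = (E° − E)·n/0.0592 = (+0.36 − (+0.339))·1/0.0592 = 0.3547.
So 1·log[Na⁺] = 1·log(0.458) − log Q = -0.3391 − (0.3547) = -0.6938; [Na⁺] = 10^(-0.6938) ≈ 0.20 M.

0.20 M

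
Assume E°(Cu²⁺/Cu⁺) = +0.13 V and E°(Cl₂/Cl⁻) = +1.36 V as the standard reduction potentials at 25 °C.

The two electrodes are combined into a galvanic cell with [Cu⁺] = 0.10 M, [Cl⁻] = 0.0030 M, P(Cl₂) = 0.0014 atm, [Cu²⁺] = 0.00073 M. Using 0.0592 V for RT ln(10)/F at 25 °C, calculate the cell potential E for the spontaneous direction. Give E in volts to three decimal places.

Cl₂/Cl⁻ is the cathode (higher E°), Cu²⁺/Cu⁺ the anode: E°cell = +1.36 − (+0.13) = +1.23 V, n = 2.
Overall: Cl₂(g) + 2 Cu⁺(aq) → 2 Cl⁻(aq) + 2 Cu²⁺(aq)
Q = [Cl⁻]^2·[Cu²⁺]^2 / (P(Cl₂)·[Cu⁺]^2); log Q = -6.465.
E = E° − (0.0592/n) log Q = +1.23 − (0.0592/2)(-6.465) = +1.421 V.

+1.421 V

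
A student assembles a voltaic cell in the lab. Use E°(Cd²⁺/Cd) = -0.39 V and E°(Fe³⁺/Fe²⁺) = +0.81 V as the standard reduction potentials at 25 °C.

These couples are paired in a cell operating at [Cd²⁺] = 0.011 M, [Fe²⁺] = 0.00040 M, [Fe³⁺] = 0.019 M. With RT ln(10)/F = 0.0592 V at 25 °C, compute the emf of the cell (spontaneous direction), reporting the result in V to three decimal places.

Fe³⁺/Fe²⁺ is the cathode (higher E°), Cd²⁺/Cd the anode: E°cell = +0.81 − (-0.39) = +1.20 V, n = 2.
Overall: 2 Fe³⁺(aq) + Cd(s) → 2 Fe²⁺(aq) + Cd²⁺(aq)
Q = [Fe²⁺]^2·[Cd²⁺] / ([Fe³⁺]^2); log Q = -5.312.
E = E° − (0.0592/n) log Q = +1.20 − (0.0592/2)(-5.312) = +1.357 V.

+1.357 V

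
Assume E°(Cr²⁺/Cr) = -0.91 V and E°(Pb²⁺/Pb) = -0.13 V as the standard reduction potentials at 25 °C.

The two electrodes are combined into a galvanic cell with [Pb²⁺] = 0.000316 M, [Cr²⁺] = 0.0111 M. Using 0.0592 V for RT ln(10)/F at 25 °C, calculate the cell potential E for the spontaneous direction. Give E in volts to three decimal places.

+0.734 V

Pb²⁺/Pb is the cathode (higher E°), Cr²⁺/Cr the anode: E°cell = -0.13 − (-0.91) = +0.78 V, n = 2.
Overall: Pb²⁺(aq) + Cr(s) → Pb(s) + Cr²⁺(aq)
Q = [Cr²⁺] / ([Pb²⁺]); log Q = 1.546.
E = E° − (0.0592/n) log Q = +0.78 − (0.0592/2)(1.546) = +0.734 V.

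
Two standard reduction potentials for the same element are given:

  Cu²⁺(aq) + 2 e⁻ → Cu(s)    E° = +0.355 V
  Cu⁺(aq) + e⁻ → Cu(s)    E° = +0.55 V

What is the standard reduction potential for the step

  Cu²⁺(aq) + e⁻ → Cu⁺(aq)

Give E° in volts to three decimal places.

Sequential free energies add, so n₃E°₃ = n₁E°₁ + n₂E°₂.
With n₃ = 2, and the known step contributing 1×(+0.55) V, the unknown satisfies 1·E° = 2×(+0.355) − 1×(+0.55) = +0.160.
E° = +0.160 / 1 = +0.160 V.

+0.160 V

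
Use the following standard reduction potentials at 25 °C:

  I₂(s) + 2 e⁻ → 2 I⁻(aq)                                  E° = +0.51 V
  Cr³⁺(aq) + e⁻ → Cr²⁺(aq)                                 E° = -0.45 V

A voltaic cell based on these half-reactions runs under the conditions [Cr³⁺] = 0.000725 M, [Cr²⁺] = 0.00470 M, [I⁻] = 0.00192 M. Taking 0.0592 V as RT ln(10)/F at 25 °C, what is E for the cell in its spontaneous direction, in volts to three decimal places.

I₂/I⁻ is the cathode (higher E°), Cr³⁺/Cr²⁺ the anode: E°cell = +0.51 − (-0.45) = +0.96 V, n = 2.
Overall: I₂(s) + 2 Cr²⁺(aq) → 2 I⁻(aq) + 2 Cr³⁺(aq)
Q = [I⁻]^2·[Cr³⁺]^2 / ([Cr²⁺]^2); log Q = -7.057.
E = E° − (0.0592/n) log Q = +0.96 − (0.0592/2)(-7.057) = +1.169 V.

+1.169 V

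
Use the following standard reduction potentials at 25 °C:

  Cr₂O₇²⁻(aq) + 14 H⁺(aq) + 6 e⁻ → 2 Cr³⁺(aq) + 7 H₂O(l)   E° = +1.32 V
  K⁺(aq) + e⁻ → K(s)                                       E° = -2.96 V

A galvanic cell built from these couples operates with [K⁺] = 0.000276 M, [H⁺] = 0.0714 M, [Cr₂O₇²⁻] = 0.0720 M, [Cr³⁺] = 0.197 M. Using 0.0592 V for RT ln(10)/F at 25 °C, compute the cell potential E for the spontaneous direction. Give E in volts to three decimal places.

+4.335 V

Cr₂O₇²⁻/Cr³⁺ is the cathode (higher E°), K⁺/K the anode: E°cell = +1.32 − (-2.96) = +4.28 V, n = 6.
Overall: Cr₂O₇²⁻(aq) + 14 H⁺(aq) + 6 K(s) → 2 Cr³⁺(aq) + 7 H₂O(l) + 6 K⁺(aq)
Q = [Cr³⁺]^2·[K⁺]^6 / ([Cr₂O₇²⁻]·[H⁺]^14); log Q = -5.575.
E = E° − (0.0592/n) log Q = +4.28 − (0.0592/6)(-5.575) = +4.335 V.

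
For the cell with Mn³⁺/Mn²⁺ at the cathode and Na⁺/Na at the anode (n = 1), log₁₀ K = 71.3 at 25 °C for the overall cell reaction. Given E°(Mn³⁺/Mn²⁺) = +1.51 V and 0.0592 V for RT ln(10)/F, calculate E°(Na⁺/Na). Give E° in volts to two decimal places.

E°cell = (0.0592/n)·log K = (0.0592/1)(71.3) = +4.221 V.
Since Mn³⁺/Mn²⁺ is the cathode and Na⁺/Na the anode, E°cell = E°(Mn³⁺/Mn²⁺) − E°(Na⁺/Na).
So E°(Na⁺/Na) = E°(Mn³⁺/Mn²⁺) − E°cell = (+1.51) − (+4.221) = -2.71 V.

-2.71 V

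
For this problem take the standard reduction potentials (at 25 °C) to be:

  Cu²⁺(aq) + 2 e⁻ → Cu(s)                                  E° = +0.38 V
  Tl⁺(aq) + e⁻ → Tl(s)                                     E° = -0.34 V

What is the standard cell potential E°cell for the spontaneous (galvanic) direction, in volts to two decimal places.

+0.72 V

The Cu²⁺/Cu couple has the higher reduction potential, so it is the cathode; Tl⁺/Tl is oxidised at the anode.
E°cell = E°(cathode) − E°(anode) = (+0.38) − (-0.34) = +0.72 V.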